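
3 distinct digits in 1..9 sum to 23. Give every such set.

3 distinct digits from 1–9 sum between 6 and 24.
Only one set works: {6,8,9}.

{6,8,9}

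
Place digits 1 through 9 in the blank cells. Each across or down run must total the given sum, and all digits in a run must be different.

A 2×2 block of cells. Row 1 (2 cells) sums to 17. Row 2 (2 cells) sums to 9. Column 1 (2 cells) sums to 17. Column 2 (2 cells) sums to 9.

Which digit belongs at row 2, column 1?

17 in 2 cells must be {8,9}.
The 17 across and the 9 down share only 8, so (1,2) = 8.
The 9 across and the 17 down share only 8, so (2,1) = 8.
(2,2) = 9 − 8 = 1 completes the 9 across.
(1,1) = 17 − 8 = 9 completes the 17 across.

8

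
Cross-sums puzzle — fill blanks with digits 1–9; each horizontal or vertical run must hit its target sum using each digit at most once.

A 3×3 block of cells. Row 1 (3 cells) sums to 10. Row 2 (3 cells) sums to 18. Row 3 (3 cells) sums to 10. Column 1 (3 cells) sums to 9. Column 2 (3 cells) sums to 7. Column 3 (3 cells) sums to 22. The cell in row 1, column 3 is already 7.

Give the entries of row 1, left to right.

7 in 3 cells must be {1,2,4}.
(3,3) = 6: the only remaining digit allowed by both the 10 across and the 22 down.
(2,3) = 22 − 13 = 9 completes the 22 down.
(3,2) = 1: the only remaining digit allowed by both the 10 across and the 7 down.
Given what's placed, (1,2) must be 2 to fit the 10 across and 7 down.
(2,2) = 7 − 3 = 4 completes the 7 down.
(3,1) = 10 − 7 = 3 completes the 10 across.
(1,1) = 10 − 9 = 1 completes the 10 across.

1, 2, 7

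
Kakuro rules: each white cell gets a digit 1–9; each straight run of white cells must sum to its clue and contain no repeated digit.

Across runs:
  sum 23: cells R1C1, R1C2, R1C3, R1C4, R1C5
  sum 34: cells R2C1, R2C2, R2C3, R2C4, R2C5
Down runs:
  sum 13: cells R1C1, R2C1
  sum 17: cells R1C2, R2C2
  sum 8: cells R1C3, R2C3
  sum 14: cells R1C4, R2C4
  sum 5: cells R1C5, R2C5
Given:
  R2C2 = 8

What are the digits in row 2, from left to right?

7 8 6 9 4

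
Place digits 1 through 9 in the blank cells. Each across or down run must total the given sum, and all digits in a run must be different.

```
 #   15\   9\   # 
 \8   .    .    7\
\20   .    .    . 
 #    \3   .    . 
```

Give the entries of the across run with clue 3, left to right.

1 2

3 in 2 cells must be {1,2}.
Nothing is forced directly, so branch on R3C2, whose candidates are 1 or 2. If R3C2 = 2: that forces R3C3 = 1, R2C3 = 6, R2C1 = 9, after which R2C2 would have to be in {5} for the 20 across but in {1,3,4,6} for the 9 down — contradiction. So R3C2 = 1.
R3C3 = 3 − 1 = 2 completes the 3 across.
R2C3 = 7 − 2 = 5 completes the 7 down.
R2C2 = 6: the only remaining digit allowed by both the 20 across and the 9 down.
R1C2 = 9 − 7 = 2 completes the 9 down.
R2C1 = 20 − 11 = 9 completes the 20 across.
R1C1 = 8 − 2 = 6 completes the 8 across.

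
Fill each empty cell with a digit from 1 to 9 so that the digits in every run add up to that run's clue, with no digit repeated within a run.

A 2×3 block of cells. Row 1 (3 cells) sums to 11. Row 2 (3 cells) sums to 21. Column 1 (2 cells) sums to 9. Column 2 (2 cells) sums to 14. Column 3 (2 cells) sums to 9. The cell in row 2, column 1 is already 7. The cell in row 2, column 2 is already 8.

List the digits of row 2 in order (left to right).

(1,1) = 9 − 7 = 2 completes the 9 down.
(1,2) = 14 − 8 = 6 completes the 14 down.
(1,3) = 11 − 8 = 3 completes the 11 across.
(2,3) = 21 − 15 = 6 completes the 21 across.

7 8 6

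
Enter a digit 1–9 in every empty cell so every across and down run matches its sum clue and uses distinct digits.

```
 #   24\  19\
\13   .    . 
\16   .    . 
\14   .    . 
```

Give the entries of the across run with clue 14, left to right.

16 in 2 cells must be {7,9}; 24 in 3 cells must be {7,8,9}.
Nothing is forced directly, so branch on R2C1, whose candidates are 7 or 9. If R2C1 = 9: that forces R2C2 = 7, R3C1 = 8, after which R3C2 would have to be in {6} for the 14 across but in {3,4,8,9} for the 19 down — contradiction. So R2C1 = 7.
R2C2 = 16 − 7 = 9 completes the 16 across.
Nothing is forced directly, so branch on R1C1, whose candidates are 8 or 9. If R1C1 = 8: then R1C2 would have to be in {5} for the 13 across but in {2,3,4,6,7,8} for the 19 down — contradiction. So R1C1 = 9.
R1C2 = 13 − 9 = 4 completes the 13 across.
R3C1 = 24 − 16 = 8 completes the 24 down.
R3C2 = 14 − 8 = 6 completes the 14 across.

8 6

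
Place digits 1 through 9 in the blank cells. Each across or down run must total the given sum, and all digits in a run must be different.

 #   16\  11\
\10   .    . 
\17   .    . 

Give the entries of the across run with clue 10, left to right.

17 in 2 cells must be {8,9}; 16 in 2 cells must be {7,9}.
The 17 across and the 16 down share only 9, so R2C1 = 9.
R2C2 = 17 − 9 = 8 completes the 17 across.
R1C1 = 16 − 9 = 7 completes the 16 down.
R1C2 = 10 − 7 = 3 completes the 10 across.

7 3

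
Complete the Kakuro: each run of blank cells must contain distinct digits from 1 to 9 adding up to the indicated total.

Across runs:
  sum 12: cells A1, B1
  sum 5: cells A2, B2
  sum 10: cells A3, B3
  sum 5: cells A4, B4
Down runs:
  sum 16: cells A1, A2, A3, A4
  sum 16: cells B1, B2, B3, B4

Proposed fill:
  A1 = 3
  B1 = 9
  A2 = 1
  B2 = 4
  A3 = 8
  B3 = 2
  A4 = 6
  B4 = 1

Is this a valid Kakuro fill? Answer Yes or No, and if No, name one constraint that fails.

No — the across run A4–B4 sums to 7, not 5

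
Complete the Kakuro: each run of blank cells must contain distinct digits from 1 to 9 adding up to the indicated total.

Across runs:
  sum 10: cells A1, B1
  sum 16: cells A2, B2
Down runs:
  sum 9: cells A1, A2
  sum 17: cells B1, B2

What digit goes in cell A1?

16 in 2 cells must be {7,9}; 17 in 2 cells must be {8,9}.
The 16 across and the 9 down share only 7, so A2 = 7.
B2 = 16 − 7 = 9 completes the 16 across.
A1 = 9 − 7 = 2 completes the 9 down.
B1 = 10 − 2 = 8 completes the 10 across.

2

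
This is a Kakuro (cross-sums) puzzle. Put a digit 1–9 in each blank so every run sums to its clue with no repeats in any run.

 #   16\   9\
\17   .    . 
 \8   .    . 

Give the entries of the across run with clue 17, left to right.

9 8

17 in 2 cells must be {8,9}; 16 in 2 cells must be {7,9}.
The 17 across and the 16 down share only 9, so R1C1 = 9.
R1C2 = 17 − 9 = 8 completes the 17 across.
R2C1 = 16 − 9 = 7 completes the 16 down.
R2C2 = 8 − 7 = 1 completes the 8 across.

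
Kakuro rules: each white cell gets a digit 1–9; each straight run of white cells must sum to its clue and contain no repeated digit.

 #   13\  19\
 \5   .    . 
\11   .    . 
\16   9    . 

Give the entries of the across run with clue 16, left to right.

16 in 2 cells must be {7,9}.
R2C1 = 3: the only remaining digit allowed by both the 11 across and the 13 down.
R2C2 = 11 − 3 = 8 completes the 11 across.
R3C2 = 16 − 9 = 7 completes the 16 across.
R1C1 = 13 − 12 = 1 completes the 13 down.
R1C2 = 5 − 1 = 4 completes the 5 across.

9 7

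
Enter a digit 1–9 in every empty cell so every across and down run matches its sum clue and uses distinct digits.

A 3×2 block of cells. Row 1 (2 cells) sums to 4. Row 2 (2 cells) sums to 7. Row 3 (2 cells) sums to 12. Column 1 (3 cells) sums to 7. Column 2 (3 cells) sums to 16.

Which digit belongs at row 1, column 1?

4 in 2 cells must be {1,3}; 7 in 3 cells must be {1,2,4}.
The 4 across and the 7 down share only 1, so (1,1) = 1.
(1,2) = 4 − 1 = 3 completes the 4 across.
Given what's placed, (3,1) must be 4 to fit the 12 across and 7 down.
(3,2) = 12 − 4 = 8 completes the 12 across.
(2,1) = 7 − 5 = 2 completes the 7 down.
(2,2) = 7 − 2 = 5 completes the 7 across.

1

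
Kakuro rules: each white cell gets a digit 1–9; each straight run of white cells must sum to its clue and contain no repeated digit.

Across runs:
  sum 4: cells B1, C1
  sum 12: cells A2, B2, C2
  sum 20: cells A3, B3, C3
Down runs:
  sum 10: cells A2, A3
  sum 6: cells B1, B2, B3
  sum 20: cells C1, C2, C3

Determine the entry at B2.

2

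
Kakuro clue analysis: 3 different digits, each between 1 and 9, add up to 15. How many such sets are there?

8

3 distinct digits from 1–9 sum between 6 and 24.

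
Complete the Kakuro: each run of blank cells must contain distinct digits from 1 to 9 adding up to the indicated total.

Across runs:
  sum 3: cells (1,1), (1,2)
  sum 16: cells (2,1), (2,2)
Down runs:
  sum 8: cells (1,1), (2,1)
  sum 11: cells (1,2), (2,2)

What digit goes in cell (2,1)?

3 in 2 cells must be {1,2}; 16 in 2 cells must be {7,9}.
The 3 across and the 11 down share only 2, so (1,2) = 2.
The 16 across and the 8 down share only 7, so (2,1) = 7.
(2,2) = 16 − 7 = 9 completes the 16 across.
(1,1) = 3 − 2 = 1 completes the 3 across.

7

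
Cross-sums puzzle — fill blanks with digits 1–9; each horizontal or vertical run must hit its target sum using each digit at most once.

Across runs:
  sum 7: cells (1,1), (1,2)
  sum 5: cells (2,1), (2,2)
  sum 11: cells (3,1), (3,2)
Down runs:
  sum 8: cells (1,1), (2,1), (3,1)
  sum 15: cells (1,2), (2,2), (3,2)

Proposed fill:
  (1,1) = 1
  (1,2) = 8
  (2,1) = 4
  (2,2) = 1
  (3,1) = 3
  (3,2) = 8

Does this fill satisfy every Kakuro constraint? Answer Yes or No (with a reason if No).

No — the across run (1,1)–(1,2) sums to 9, not 7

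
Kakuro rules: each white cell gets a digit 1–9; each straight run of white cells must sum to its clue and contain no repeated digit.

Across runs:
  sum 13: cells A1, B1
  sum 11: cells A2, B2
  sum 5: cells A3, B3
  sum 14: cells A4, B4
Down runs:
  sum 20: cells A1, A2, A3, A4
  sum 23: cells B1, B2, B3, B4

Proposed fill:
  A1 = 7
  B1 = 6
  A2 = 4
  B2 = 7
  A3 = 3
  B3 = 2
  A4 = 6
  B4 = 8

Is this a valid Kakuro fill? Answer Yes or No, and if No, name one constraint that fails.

Yes

Across: 7+6=13; 4+7=11; 3+2=5; 6+8=14. Down: 7+4+3+6=20; 6+7+2+8=23. No digit repeats within any run.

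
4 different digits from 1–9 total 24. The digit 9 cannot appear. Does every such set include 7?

Yes

Every partition of 24 into 4 distinct digits under that restriction includes 7: {3,6,7,8}, {4,5,7,8}.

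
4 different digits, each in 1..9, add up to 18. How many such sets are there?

4 distinct digits from 1–9 sum between 10 and 30.

11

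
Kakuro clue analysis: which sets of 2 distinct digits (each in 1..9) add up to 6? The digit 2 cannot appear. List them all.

2 distinct digits from 1–9 sum between 3 and 17.
Dropping sets that contain 2.
Only one set works: {1,5}.

{1,5}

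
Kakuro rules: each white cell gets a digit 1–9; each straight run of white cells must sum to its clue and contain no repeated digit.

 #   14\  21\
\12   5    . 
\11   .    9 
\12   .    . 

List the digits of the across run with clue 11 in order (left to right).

2, 9

R1C2 = 12 − 5 = 7 completes the 12 across.
R2C1 = 11 − 9 = 2 completes the 11 across.
R3C1 = 14 − 7 = 7 completes the 14 down.
R3C2 = 12 − 7 = 5 completes the 12 across.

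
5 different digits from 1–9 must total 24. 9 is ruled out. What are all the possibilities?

{1,2,6,7,8}; {1,3,5,7,8}; {1,4,5,6,8}; {2,3,4,7,8}; {2,3,5,6,8}; {2,4,5,6,7}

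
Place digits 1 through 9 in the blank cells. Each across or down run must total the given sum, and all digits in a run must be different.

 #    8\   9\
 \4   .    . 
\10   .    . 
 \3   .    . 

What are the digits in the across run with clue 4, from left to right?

3 1

4 in 2 cells must be {1,3}; 3 in 2 cells must be {1,2}.
Nothing is forced directly, so branch on R3C2, whose candidates are 1 or 2. If R3C2 = 1: that forces R1C2 = 3, after which R2C2 would have to be in {1,2,3,4,6,7,8,9} for the 10 across but in {5} for the 9 down — contradiction. So R3C2 = 2.
R3C1 = 3 − 2 = 1 completes the 3 across.
Given what's placed, R1C1 must be 3 to fit the 4 across and 8 down.
R1C2 = 4 − 3 = 1 completes the 4 across.
R2C1 = 8 − 4 = 4 completes the 8 down.
R2C2 = 10 − 4 = 6 completes the 10 across.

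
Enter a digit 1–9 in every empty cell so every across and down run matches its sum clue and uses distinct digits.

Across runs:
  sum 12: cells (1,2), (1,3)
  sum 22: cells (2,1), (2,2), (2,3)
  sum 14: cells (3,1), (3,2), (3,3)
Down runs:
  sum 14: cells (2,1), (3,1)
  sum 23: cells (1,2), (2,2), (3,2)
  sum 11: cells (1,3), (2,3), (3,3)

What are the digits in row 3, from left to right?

5 8 1

23 in 3 cells must be {6,8,9}.
Nothing is forced directly, so branch on (2,2), whose candidates are 6 or 8 or 9. If (2,2) = 8: that forces (1,2) = 9, (1,3) = 3, after which (2,3) would have to be in {5,9} for the 22 across but in {1,2,6,7} for the 11 down — contradiction. If (2,2) = 9: that forces (1,2) = 8, (1,3) = 4, (3,2) = 6, (3,1) = 5, after which (3,3) would have to be in {3} for the 14 across but in {1,2,5,6} for the 11 down — contradiction. So (2,2) = 6.
Given what's placed, (2,1) must be 9 to fit the 22 across and 14 down.
(2,3) = 22 − 15 = 7 completes the 22 across.
(3,1) = 14 − 9 = 5 completes the 14 down.
(3,2) = 8: the only remaining digit allowed by both the 14 across and the 23 down.
(3,3) = 14 − 13 = 1 completes the 14 across.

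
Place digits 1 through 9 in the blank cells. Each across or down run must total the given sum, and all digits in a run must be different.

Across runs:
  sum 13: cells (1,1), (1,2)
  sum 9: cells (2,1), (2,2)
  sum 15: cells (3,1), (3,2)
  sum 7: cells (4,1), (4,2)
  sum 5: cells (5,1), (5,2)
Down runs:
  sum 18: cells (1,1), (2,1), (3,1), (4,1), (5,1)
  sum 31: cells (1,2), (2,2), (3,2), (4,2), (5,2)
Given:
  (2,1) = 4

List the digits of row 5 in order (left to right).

2, 3

(2,2) = 9 − 4 = 5 completes the 9 across.
Nothing is forced directly, so branch on (3,1), whose candidates are 6 or 8. If (3,1) = 8: then (1,1) would have to be in {4,5,6,7,8,9} for the 13 across but in {1,2,3} for the 18 down — contradiction. So (3,1) = 6.
Given what's placed, (1,1) must be 5 to fit the 13 across and 18 down.
(1,2) = 13 − 5 = 8 completes the 13 across.
(3,2) = 15 − 6 = 9 completes the 15 across.
No cell is forced outright now. (4,1) can only be 1 or 2 (the digits allowed by both its 7 across and its 18 down). If (4,1) = 2: then (4,2) would have to be in {5} for the 7 across but in {2,3,6,7} for the 31 down — contradiction. So (4,1) = 1.
(4,2) = 7 − 1 = 6 completes the 7 across.
(5,1) = 18 − 16 = 2 completes the 18 down.
(5,2) = 5 − 2 = 3 completes the 5 across.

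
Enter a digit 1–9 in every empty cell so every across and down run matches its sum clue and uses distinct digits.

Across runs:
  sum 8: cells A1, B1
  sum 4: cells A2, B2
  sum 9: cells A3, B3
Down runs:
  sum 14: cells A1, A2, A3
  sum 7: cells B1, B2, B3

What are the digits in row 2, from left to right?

4 in 2 cells must be {1,3}; 7 in 3 cells must be {1,2,4}.
The 4 across and the 7 down share only 1, so B2 = 1.
Given what's placed, B1 must be 2 to fit the 8 across and 7 down.
A2 = 4 − 1 = 3 completes the 4 across.
B3 = 7 − 3 = 4 completes the 7 down.
A1 = 8 − 2 = 6 completes the 8 across.
A3 = 9 − 4 = 5 completes the 9 across.

3 1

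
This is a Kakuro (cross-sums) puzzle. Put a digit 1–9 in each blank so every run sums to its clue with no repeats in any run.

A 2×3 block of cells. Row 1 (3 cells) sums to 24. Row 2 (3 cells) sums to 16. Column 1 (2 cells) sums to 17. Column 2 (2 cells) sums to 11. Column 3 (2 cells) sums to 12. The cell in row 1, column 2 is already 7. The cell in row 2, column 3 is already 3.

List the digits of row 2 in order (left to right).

9, 4, 3

24 in 3 cells must be {7,8,9}; 17 in 2 cells must be {8,9}.
(1,3) = 12 − 3 = 9 completes the 12 down.
(2,2) = 11 − 7 = 4 completes the 11 down.
(1,1) = 24 − 16 = 8 completes the 24 across.
(2,1) = 16 − 7 = 9 completes the 16 across.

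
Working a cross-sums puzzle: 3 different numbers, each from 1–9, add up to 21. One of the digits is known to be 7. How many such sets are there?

3 distinct digits from 1–9 sum between 6 and 24.
Keeping only sets containing 7.
Enumerating: {5,7,9}, {6,7,8}.

2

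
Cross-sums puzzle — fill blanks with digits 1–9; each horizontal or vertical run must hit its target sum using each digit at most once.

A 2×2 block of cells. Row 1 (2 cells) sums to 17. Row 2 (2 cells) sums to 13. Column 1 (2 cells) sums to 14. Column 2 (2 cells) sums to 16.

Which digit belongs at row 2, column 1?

17 in 2 cells must be {8,9}; 16 in 2 cells must be {7,9}.
The 17 across and the 16 down share only 9, so (1,2) = 9.
(2,2) = 16 − 9 = 7 completes the 16 down.
(1,1) = 17 − 9 = 8 completes the 17 across.
(2,1) = 13 − 7 = 6 completes the 13 across.

6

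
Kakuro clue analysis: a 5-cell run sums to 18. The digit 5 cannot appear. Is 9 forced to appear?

No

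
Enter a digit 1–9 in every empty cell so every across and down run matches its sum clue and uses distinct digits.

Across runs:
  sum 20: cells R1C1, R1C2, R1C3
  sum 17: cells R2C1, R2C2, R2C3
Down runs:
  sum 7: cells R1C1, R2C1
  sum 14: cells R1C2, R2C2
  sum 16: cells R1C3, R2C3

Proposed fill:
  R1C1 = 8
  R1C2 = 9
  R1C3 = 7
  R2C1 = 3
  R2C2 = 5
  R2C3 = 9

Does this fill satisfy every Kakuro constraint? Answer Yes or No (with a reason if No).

No — the down run R1C1–R2C1 sums to 11, not 7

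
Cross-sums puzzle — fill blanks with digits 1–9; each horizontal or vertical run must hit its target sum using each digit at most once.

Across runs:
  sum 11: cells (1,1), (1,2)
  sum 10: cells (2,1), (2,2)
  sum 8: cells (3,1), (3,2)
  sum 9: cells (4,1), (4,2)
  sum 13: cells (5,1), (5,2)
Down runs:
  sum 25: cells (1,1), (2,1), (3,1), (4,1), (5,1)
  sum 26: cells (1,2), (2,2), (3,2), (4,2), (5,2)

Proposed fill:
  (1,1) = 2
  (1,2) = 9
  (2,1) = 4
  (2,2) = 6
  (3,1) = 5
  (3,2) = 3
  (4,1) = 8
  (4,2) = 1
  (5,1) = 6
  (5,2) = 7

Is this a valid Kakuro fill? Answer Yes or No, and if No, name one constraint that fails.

Across: 2+9=11; 4+6=10; 5+3=8; 8+1=9; 6+7=13. Down: 2+4+5+8+6=25; 9+6+3+1+7=26. No digit repeats within any run.

Yes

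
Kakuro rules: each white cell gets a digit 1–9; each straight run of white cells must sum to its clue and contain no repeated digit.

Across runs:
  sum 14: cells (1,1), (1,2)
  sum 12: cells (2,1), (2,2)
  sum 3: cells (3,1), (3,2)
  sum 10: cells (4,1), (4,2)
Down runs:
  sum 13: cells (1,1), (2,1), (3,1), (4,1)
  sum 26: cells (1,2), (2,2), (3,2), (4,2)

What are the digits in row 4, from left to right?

3 in 2 cells must be {1,2}.
Only 2 fits (3,2) under both its across sum 3 and down sum 26.
(3,1) = 3 − 2 = 1 completes the 3 across.
Nothing is forced directly, so branch on (1,1), whose candidates are 5 or 6. If (1,1) = 6: that forces (1,2) = 8, (2,1) = 4, after which (2,2) would have to be in {8} for the 12 across but in {7,9} for the 26 down — contradiction. So (1,1) = 5.
(1,2) = 14 − 5 = 9 completes the 14 across.
No cell is forced outright now. (2,1) can only be 3 or 4 (the digits allowed by both its 12 across and its 13 down). If (2,1) = 3: then (2,2) would have to be in {9} for the 12 across but in {7,8} for the 26 down — contradiction. So (2,1) = 4.
(2,2) = 12 − 4 = 8 completes the 12 across.
(4,1) = 13 − 10 = 3 completes the 13 down.
(4,2) = 10 − 3 = 7 completes the 10 across.

3 7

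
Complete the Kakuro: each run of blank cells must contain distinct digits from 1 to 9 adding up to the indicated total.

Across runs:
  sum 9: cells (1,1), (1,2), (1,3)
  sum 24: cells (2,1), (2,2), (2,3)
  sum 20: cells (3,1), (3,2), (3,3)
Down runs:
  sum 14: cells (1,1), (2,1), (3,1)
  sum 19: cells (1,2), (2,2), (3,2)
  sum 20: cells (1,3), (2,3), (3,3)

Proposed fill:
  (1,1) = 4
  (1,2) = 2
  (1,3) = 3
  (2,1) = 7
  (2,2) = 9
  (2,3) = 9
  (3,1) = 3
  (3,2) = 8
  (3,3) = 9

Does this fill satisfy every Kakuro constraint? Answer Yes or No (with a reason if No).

No — the down run (1,3)–(3,3) sums to 21, not 20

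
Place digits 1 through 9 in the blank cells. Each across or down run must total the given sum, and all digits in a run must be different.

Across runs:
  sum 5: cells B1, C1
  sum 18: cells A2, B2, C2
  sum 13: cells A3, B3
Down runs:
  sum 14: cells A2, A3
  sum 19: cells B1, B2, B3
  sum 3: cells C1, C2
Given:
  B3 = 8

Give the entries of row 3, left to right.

5 8

3 in 2 cells must be {1,2}.
A3 = 13 − 8 = 5 completes the 13 across.
A2 = 14 − 5 = 9 completes the 14 down.
No cell is forced outright now. B1 can only be 2 or 4 (the digits allowed by both its 5 across and its 19 down). If B1 = 2: then C1 would have to be in {3} for the 5 across but in {1,2} for the 3 down — contradiction. So B1 = 4.
C1 = 5 − 4 = 1 completes the 5 across.
B2 = 19 − 12 = 7 completes the 19 down.
C2 = 18 − 16 = 2 completes the 18 across.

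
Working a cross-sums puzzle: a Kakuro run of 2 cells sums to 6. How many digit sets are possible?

2 distinct digits from 1–9 sum between 3 and 17.
Enumerating: {1,5}, {2,4}.

2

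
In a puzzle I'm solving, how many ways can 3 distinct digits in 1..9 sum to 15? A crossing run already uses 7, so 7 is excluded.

3 distinct digits from 1–9 sum between 6 and 24.
Dropping sets that contain 7.
Enumerating: {1,5,9}, {1,6,8}, {2,4,9}, {2,5,8}, {3,4,8}, {4,5,6}.

6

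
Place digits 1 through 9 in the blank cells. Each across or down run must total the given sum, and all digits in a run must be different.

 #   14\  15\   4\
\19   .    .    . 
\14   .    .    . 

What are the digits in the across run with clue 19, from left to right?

9, 7, 3

4 in 2 cells must be {1,3}.
The 19 across and the 4 down share only 3, so R1C3 = 3.
R2C3 = 4 − 3 = 1 completes the 4 down.
Given what's placed, R1C1 must be 9 to fit the 19 across and 14 down.
R1C2 = 19 − 12 = 7 completes the 19 across.
R2C1 = 14 − 9 = 5 completes the 14 down.
R2C2 = 14 − 6 = 8 completes the 14 across.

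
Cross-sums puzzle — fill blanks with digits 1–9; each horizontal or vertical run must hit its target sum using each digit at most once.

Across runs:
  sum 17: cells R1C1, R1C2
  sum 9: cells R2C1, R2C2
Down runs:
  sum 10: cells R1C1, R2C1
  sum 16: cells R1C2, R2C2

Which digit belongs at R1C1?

17 in 2 cells must be {8,9}; 16 in 2 cells must be {7,9}.
The 17 across and the 16 down share only 9, so R1C2 = 9.
R2C2 = 16 − 9 = 7 completes the 16 down.
R1C1 = 17 − 9 = 8 completes the 17 across.
R2C1 = 9 − 7 = 2 completes the 9 across.

8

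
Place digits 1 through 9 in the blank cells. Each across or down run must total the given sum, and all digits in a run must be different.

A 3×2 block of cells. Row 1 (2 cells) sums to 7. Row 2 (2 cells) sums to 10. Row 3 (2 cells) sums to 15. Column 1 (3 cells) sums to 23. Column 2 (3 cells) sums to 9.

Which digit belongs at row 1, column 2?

23 in 3 cells must be {6,8,9}.
The 7 across and the 23 down share only 6, so (1,1) = 6.
(1,2) = 7 − 6 = 1 completes the 7 across.
Given what's placed, (3,2) must be 6 to fit the 15 across and 9 down.
(2,2) = 9 − 7 = 2 completes the 9 down.
(3,1) = 15 − 6 = 9 completes the 15 across.
(2,1) = 10 − 2 = 8 completes the 10 across.

1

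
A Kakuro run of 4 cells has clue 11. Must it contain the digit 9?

No

The only way to make 11 from 4 distinct digits is {1,2,3,5}, which does not contain 9.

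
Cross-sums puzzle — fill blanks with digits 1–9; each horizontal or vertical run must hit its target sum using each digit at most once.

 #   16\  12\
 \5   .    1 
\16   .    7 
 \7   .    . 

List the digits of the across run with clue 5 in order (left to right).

4 1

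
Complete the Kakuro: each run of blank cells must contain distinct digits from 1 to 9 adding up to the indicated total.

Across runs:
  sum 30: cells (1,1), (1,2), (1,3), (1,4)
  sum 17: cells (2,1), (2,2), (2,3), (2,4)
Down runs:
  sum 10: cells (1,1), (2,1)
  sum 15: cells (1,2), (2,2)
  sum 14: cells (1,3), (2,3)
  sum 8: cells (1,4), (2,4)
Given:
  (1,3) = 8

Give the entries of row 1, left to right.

9, 7, 8, 6

30 in 4 cells must be {6,7,8,9}.
(2,3) = 14 − 8 = 6 completes the 14 down.
Nothing is forced directly, so branch on (2,2), whose candidates are 7 or 8. If (2,2) = 7: then (1,2) would have to be in {6,7,9} for the 30 across but in {8} for the 15 down — contradiction. So (2,2) = 8.
(1,2) = 15 − 8 = 7 completes the 15 down.
Given what's placed, (1,4) must be 6 to fit the 30 across and 8 down.
(2,4) = 8 − 6 = 2 completes the 8 down.
(1,1) = 30 − 21 = 9 completes the 30 across.
(2,1) = 17 − 16 = 1 completes the 17 across.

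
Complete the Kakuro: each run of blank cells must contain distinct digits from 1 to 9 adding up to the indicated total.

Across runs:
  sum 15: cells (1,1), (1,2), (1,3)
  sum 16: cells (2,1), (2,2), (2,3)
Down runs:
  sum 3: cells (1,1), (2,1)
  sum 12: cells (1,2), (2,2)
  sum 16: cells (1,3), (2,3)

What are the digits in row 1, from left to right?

2 4 9

3 in 2 cells must be {1,2}; 16 in 2 cells must be {7,9}.
Nothing is forced directly, so branch on (1,3), whose candidates are 7 or 9. If (1,3) = 7: that forces (1,1) = 2, after which (1,2) would have to be in {6} for the 15 across but in {3,4,5,7,8,9} for the 12 down — contradiction. So (1,3) = 9.
(2,3) = 16 − 9 = 7 completes the 16 down.
Given what's placed, (2,1) must be 1 to fit the 16 across and 3 down.
(2,2) = 16 − 8 = 8 completes the 16 across.
(1,1) = 3 − 1 = 2 completes the 3 down.
(1,2) = 15 − 11 = 4 completes the 15 across.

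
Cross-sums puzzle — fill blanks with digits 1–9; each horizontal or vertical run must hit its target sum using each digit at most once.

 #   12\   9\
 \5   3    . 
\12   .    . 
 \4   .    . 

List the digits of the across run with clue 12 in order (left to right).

4 in 2 cells must be {1,3}.
R1C2 = 5 − 3 = 2 completes the 5 across.
R3C1 = 1: the only remaining digit allowed by both the 4 across and the 12 down.
R3C2 = 4 − 1 = 3 completes the 4 across.
R2C1 = 12 − 4 = 8 completes the 12 down.
R2C2 = 12 − 8 = 4 completes the 12 across.

8, 4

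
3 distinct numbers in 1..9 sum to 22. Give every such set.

{5,8,9}; {6,7,9}

3 distinct digits from 1–9 sum between 6 and 24.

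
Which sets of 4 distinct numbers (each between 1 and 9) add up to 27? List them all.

{3,7,8,9}; {4,6,8,9}; {5,6,7,9}

4 distinct digits from 1–9 sum between 10 and 30.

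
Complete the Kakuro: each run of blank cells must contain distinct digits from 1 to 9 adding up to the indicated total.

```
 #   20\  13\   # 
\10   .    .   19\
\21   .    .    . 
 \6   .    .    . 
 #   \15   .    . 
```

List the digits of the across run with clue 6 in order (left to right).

3 1 2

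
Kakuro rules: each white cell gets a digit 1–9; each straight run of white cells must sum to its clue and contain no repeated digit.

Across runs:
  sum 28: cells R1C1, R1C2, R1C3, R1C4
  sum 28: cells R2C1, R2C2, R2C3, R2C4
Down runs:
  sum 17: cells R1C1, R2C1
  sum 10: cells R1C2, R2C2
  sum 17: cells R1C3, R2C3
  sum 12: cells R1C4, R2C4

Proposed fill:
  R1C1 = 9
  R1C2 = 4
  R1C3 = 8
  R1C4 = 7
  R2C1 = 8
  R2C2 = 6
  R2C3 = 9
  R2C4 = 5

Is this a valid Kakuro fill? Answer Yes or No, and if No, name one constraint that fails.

Across: 9+4+8+7=28; 8+6+9+5=28. Down: 9+8=17; 4+6=10; 8+9=17; 7+5=12. No digit repeats within any run.

Yes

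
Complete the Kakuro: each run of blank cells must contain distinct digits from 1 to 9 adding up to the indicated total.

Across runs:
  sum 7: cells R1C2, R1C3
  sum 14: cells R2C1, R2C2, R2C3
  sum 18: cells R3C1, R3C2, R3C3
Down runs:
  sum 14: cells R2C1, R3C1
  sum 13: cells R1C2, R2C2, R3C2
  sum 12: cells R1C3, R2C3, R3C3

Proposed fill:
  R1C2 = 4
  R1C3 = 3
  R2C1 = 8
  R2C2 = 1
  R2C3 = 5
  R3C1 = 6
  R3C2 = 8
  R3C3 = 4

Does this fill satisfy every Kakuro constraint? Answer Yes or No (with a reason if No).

Yes

Across: 4+3=7; 8+1+5=14; 6+8+4=18. Down: 8+6=14; 4+1+8=13; 3+5+4=12. No digit repeats within any run.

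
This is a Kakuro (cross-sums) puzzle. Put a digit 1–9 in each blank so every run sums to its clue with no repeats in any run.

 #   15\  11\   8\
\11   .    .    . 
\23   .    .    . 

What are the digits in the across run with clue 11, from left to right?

6, 3, 2

23 in 3 cells must be {6,8,9}.
The 23 across and the 8 down share only 6, so R2C3 = 6.
R1C3 = 8 − 6 = 2 completes the 8 down.
Nothing is forced directly, so branch on R1C1, whose candidates are 6 or 8. If R1C1 = 8: then R1C2 would have to be in {1} for the 11 across but in {2,3,4,5,6,7,8,9} for the 11 down — contradiction. So R1C1 = 6.
R1C2 = 11 − 8 = 3 completes the 11 across.
R2C1 = 15 − 6 = 9 completes the 15 down.
R2C2 = 23 − 15 = 8 completes the 23 across.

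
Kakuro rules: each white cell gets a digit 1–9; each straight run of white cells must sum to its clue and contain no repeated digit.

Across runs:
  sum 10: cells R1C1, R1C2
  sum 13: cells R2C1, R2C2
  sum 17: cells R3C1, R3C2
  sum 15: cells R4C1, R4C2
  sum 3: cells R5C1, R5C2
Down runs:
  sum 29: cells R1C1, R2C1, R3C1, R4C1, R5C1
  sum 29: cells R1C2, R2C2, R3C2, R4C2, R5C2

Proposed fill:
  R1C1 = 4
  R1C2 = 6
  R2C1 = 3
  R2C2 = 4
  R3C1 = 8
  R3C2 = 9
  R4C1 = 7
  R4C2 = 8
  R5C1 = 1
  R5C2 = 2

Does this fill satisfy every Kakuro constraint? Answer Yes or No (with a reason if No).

No — the across run R2C1–R2C2 sums to 7, not 13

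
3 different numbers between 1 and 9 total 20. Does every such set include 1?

No

Counterexample: {3,8,9} sums to 20 without using 1.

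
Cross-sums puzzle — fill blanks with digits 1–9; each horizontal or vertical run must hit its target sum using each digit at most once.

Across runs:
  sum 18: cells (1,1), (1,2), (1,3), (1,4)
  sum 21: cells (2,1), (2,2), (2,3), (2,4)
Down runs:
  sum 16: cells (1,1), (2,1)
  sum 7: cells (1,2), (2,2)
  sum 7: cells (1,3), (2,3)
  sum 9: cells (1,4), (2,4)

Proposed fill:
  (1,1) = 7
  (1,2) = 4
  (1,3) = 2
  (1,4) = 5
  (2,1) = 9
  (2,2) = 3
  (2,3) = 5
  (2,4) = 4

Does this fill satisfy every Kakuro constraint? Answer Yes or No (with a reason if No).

Yes

Across: 7+4+2+5=18; 9+3+5+4=21. Down: 7+9=16; 4+3=7; 2+5=7; 5+4=9. No digit repeats within any run.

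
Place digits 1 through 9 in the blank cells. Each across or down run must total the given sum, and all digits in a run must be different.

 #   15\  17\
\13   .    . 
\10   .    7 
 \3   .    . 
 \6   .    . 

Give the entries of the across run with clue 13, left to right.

3 in 2 cells must be {1,2}.
R2C1 = 10 − 7 = 3 completes the 10 across.
Nothing is forced directly, so branch on R3C1, whose candidates are 1 or 2. If R3C1 = 1: that forces R3C2 = 2, R4C2 = 5, after which R1C2 would have to be in {4,5,6,7,8,9} for the 13 across but in {3} for the 17 down — contradiction. So R3C1 = 2.
R3C2 = 3 − 2 = 1 completes the 3 across.
Nothing is forced directly, so branch on R4C1, whose candidates are 1 or 4. If R4C1 = 4: that forces R1C1 = 6, after which R1C2 would have to be in {7} for the 13 across but in {3,4,5,6} for the 17 down — contradiction. So R4C1 = 1.
R1C1 = 15 − 6 = 9 completes the 15 down.
R1C2 = 13 − 9 = 4 completes the 13 across.
R4C2 = 6 − 1 = 5 completes the 6 across.

9, 4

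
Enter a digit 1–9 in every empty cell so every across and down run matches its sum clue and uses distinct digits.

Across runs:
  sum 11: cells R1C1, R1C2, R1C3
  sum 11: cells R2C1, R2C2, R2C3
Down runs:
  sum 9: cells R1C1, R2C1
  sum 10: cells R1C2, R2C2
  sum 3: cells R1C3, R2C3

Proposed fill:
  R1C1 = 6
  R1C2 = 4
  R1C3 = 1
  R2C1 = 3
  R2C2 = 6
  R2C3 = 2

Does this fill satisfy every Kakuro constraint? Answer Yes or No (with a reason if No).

Yes

Across: 6+4+1=11; 3+6+2=11. Down: 6+3=9; 4+6=10; 1+2=3. No digit repeats within any run.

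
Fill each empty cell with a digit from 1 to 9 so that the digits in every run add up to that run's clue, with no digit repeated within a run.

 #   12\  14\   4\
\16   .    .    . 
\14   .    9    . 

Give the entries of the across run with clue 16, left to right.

8 5 3

4 in 2 cells must be {1,3}.
R1C2 = 14 − 9 = 5 completes the 14 down.
R1C3 = 3: the only remaining digit allowed by both the 16 across and the 4 down.
R2C3 = 4 − 3 = 1 completes the 4 down.
R1C1 = 16 − 8 = 8 completes the 16 across.
R2C1 = 14 − 10 = 4 completes the 14 across.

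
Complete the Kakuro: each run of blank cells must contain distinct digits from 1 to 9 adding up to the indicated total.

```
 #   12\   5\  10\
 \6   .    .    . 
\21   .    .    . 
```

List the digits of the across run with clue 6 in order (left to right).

6 in 3 cells must be {1,2,3}.
The 6 across and the 12 down share only 3, so R1C1 = 3.
R2C1 = 12 − 3 = 9 completes the 12 down.
Given what's placed, R2C2 must be 4 to fit the 21 across and 5 down.
R2C3 = 21 − 13 = 8 completes the 21 across.
R1C2 = 5 − 4 = 1 completes the 5 down.
R1C3 = 6 − 4 = 2 completes the 6 across.

3 1 2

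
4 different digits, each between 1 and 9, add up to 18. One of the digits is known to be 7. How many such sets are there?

4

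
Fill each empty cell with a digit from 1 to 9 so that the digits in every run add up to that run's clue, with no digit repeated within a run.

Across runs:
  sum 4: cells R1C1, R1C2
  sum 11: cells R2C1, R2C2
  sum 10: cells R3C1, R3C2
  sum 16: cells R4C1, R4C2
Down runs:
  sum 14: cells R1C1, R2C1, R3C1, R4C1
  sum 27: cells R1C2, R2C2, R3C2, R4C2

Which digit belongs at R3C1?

2

4 in 2 cells must be {1,3}; 16 in 2 cells must be {7,9}.
Only 3 fits R1C2 under both its across sum 4 and down sum 27.
The 16 across and the 14 down share only 7, so R4C1 = 7.
R4C2 = 16 − 7 = 9 completes the 16 across.
R1C1 = 4 − 3 = 1 completes the 4 across.
No cell is forced outright now. R2C1 can only be 2 or 4 (the digits allowed by both its 11 across and its 14 down). If R2C1 = 2: then R2C2 would have to be in {9} for the 11 across but in {7,8} for the 27 down — contradiction. So R2C1 = 4.
R2C2 = 11 − 4 = 7 completes the 11 across.
R3C1 = 14 − 12 = 2 completes the 14 down.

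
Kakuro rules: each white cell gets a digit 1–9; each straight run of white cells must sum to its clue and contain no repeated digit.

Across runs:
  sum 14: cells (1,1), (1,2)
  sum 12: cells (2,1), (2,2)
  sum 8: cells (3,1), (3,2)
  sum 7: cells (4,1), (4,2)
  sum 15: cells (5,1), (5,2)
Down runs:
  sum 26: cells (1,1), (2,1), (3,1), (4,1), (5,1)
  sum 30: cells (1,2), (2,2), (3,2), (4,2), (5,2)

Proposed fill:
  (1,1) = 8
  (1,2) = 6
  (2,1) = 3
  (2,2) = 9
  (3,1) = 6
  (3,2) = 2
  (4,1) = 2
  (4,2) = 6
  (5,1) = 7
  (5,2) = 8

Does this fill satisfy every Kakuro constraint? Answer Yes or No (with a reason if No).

No — the down run (1,2)–(5,2) sums to 31, not 30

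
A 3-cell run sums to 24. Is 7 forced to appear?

Yes

The only way to make 24 from 3 distinct digits is {7,8,9}, which contains 7.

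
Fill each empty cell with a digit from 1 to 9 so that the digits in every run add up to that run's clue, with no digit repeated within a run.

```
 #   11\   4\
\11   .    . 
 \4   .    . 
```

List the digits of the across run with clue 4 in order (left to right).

4 in 2 cells must be {1,3}.
The 11 across and the 4 down share only 3, so R1C2 = 3.
The 4 across and the 11 down share only 3, so R2C1 = 3.
R2C2 = 4 − 3 = 1 completes the 4 across.
R1C1 = 11 − 3 = 8 completes the 11 across.

3, 1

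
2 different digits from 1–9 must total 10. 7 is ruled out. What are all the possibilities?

2 distinct digits from 1–9 sum between 3 and 17.
Dropping sets that contain 7.

{1,9}; {2,8}; {4,6}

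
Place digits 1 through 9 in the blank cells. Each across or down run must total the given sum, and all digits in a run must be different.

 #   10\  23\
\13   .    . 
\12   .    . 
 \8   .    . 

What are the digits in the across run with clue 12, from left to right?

3, 9

23 in 3 cells must be {6,8,9}.
The 8 across and the 23 down share only 6, so R3C2 = 6.
R3C1 = 8 − 6 = 2 completes the 8 across.
Nothing is forced directly, so branch on R1C1, whose candidates are 5 or 7. If R1C1 = 7: then R1C2 would have to be in {6} for the 13 across but in {8,9} for the 23 down — contradiction. So R1C1 = 5.
R1C2 = 13 − 5 = 8 completes the 13 across.
R2C1 = 10 − 7 = 3 completes the 10 down.
R2C2 = 12 − 3 = 9 completes the 12 across.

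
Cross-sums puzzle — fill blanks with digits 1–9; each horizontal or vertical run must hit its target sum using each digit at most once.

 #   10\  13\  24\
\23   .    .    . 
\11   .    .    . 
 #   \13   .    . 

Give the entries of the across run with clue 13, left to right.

4, 9

23 in 3 cells must be {6,8,9}; 24 in 3 cells must be {7,8,9}.
Nothing is forced directly, so branch on R2C3, whose candidates are 7 or 8. If R2C3 = 8: that forces R1C3 = 9, R3C3 = 7, R3C2 = 6, after which R1C2 would have to be in {6,8} for the 23 across but in {2,3,4,5} for the 13 down — contradiction. So R2C3 = 7.
Nothing is forced directly, so branch on R2C1, whose candidates are 1 or 3. If R2C1 = 3: then R1C1 would have to be in {6,8,9} for the 23 across but in {7} for the 10 down — contradiction. So R2C1 = 1.
R1C1 = 10 − 1 = 9 completes the 10 down.
R1C3 = 8: the only remaining digit allowed by both the 23 across and the 24 down.
R2C2 = 11 − 8 = 3 completes the 11 across.
R3C3 = 24 − 15 = 9 completes the 24 down.
R1C2 = 23 − 17 = 6 completes the 23 across.
R3C2 = 13 − 9 = 4 completes the 13 across.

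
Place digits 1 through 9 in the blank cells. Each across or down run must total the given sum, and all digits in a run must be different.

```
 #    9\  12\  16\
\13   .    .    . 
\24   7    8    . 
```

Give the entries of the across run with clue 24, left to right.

7 8 9

24 in 3 cells must be {7,8,9}; 16 in 2 cells must be {7,9}.
R1C1 = 9 − 7 = 2 completes the 9 down.
R1C2 = 12 − 8 = 4 completes the 12 down.
R1C3 = 13 − 6 = 7 completes the 13 across.
R2C3 = 24 − 15 = 9 completes the 24 across.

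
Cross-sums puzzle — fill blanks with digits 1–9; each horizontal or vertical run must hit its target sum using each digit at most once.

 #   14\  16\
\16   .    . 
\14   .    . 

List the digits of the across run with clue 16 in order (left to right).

16 in 2 cells must be {7,9}.
The 16 across and the 14 down share only 9, so R1C1 = 9.
R1C2 = 16 − 9 = 7 completes the 16 across.
R2C1 = 14 − 9 = 5 completes the 14 down.
R2C2 = 14 − 5 = 9 completes the 14 across.

9, 7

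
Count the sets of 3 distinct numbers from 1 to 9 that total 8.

2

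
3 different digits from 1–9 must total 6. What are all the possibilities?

{1,2,3}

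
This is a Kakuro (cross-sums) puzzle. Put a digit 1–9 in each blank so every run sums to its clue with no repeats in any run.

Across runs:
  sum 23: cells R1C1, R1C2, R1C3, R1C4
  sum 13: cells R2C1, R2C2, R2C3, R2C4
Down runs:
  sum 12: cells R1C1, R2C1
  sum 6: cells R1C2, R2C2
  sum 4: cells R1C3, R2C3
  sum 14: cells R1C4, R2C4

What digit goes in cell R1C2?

4 in 2 cells must be {1,3}.
Nothing is forced directly, so branch on R2C4, whose candidates are 5 or 6. If R2C4 = 6: that forces R1C4 = 8, R2C1 = 4, R2C3 = 1, after which R1C1 would have to be in {1,2,3,4,5,6,7,9} for the 23 across but in {8} for the 12 down — contradiction. So R2C4 = 5.
R1C4 = 14 − 5 = 9 completes the 14 down.
Nothing is forced directly, so branch on R2C1, whose candidates are 3 or 4. If R2C1 = 3: then R1C1 would have to be in {1,2,3,4,5,6,7,8} for the 23 across but in {9} for the 12 down — contradiction. So R2C1 = 4.
R1C1 = 12 − 4 = 8 completes the 12 down.
R1C3 = 1: the only remaining digit allowed by both the 23 across and the 4 down.
Given what's placed, R2C2 must be 1 to fit the 13 across and 6 down.
R2C3 = 13 − 10 = 3 completes the 13 across.
R1C2 = 23 − 18 = 5 completes the 23 across.

5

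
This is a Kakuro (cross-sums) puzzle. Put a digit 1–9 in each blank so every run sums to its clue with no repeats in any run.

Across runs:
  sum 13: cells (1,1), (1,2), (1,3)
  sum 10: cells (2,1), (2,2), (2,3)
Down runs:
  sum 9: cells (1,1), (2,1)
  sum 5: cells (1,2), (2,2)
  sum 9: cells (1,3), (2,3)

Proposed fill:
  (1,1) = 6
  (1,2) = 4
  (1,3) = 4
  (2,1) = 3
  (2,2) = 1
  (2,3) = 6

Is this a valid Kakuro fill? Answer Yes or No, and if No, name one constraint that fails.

No — the across run (1,1)–(1,3) sums to 14, not 13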